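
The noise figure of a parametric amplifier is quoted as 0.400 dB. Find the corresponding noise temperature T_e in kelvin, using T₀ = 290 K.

28.0 K

F = 10^(0.400/10) = 1.09648
T_e = (F − 1)·T₀ = (1.09648 − 1) × 290 = 28.0 K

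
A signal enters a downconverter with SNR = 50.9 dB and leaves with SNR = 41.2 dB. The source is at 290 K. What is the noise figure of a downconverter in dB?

9.7 dB

NF (dB) = SNR_in(dB) − SNR_out(dB) when the source is at T₀
NF = 50.9 − 41.2 = 9.7 dB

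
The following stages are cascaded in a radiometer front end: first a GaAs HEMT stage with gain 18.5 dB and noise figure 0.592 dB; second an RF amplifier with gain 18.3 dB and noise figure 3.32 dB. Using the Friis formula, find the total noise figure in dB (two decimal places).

Convert to linear (a loss of L dB is a gain of −L dB): F_i = 10^(NF_i/10), G_i = 10^(G_i,dB/10)
  Stage 1: F_1 = 10^(0.592/10) = 1.146, G_1 = 10^(18.5/10) = 70.79
  Stage 2: F_2 = 10^(3.32/10) = 2.148, G_2 = 10^(18.3/10) = 67.61
Friis cascade:
  F = 1.146 + (2.148 − 1)/70.79 = 1.162
NF = 10 log₁₀(1.162) = 0.65 dB

0.65 dB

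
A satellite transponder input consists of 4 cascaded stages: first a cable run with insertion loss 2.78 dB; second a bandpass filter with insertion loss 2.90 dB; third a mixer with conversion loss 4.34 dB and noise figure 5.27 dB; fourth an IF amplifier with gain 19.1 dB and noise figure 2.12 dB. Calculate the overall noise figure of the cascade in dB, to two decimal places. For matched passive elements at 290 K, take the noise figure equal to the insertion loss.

Convert to linear (a loss of L dB is a gain of −L dB): F_i = 10^(NF_i/10), G_i = 10^(G_i,dB/10)
  Stage 1: F_1 = 10^(2.78/10) = 1.897, G_1 = 10^(−2.78/10) = 0.5272
  Stage 2: F_2 = 10^(2.90/10) = 1.950, G_2 = 10^(−2.90/10) = 0.5129
  Stage 3: F_3 = 10^(5.27/10) = 3.365, G_3 = 10^(−4.34/10) = 0.3681
  Stage 4: F_4 = 10^(2.12/10) = 1.629, G_4 = 10^(19.1/10) = 81.28
Friis cascade:
  F = 1.897 + (1.950 − 1)/0.5272 + (3.365 − 1)/0.2704 + (1.629 − 1)/0.09954 = 18.77
NF = 10 log₁₀(18.77) = 12.73 dB

12.73 dB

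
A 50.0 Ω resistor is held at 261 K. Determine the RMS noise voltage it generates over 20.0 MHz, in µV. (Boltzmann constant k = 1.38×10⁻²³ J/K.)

V_n = √(4kTRB)
4kTRB = 4 × 1.38×10⁻²³ × 261 × 5.00×10¹ × 2.00×10⁷ = 1.44×10⁻¹¹ V²
V_n = √(1.44×10⁻¹¹) = 3.80×10⁻⁶ V = 3.80 µV

3.80 µV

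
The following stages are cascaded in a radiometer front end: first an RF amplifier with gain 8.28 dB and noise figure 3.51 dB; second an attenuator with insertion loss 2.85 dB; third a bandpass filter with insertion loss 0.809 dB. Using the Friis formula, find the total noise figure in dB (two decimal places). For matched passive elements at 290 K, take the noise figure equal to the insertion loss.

3.87 dB

Convert to linear (a loss of L dB is a gain of −L dB): F_i = 10^(NF_i/10), G_i = 10^(G_i,dB/10)
  Stage 1: F_1 = 10^(3.51/10) = 2.244, G_1 = 10^(8.28/10) = 6.730
  Stage 2: F_2 = 10^(2.85/10) = 1.928, G_2 = 10^(−2.85/10) = 0.5188
  Stage 3: F_3 = 10^(0.809/10) = 1.205, G_3 = 10^(−0.809/10) = 0.8300
Friis cascade:
  F = 2.244 + (1.928 − 1)/6.730 + (1.205 − 1)/3.491 = 2.440
NF = 10 log₁₀(2.440) = 3.87 dB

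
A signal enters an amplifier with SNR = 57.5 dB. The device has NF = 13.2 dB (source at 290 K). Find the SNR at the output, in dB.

44.3 dB

By definition F = SNR_in/SNR_out, so in dB: SNR_out = SNR_in − NF
SNR_out = 57.5 − 13.2 = 44.3 dB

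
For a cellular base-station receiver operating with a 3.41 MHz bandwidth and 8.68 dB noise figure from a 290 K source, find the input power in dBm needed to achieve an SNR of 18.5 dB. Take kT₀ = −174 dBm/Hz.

−81.5 dBm

Sensitivity = −174 + 10 log₁₀(B) + NF + SNR_min
= −174 + 65.33 + 8.68 + 18.5
= −81.49 dBm → −81.5 dBm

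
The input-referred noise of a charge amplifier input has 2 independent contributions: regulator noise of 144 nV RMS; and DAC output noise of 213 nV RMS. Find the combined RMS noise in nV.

257 nV

Uncorrelated sources add in power (mean-square): V_tot = √(ΣV_i²)
V_tot = √[(1.44×10⁻⁷)² + (2.13×10⁻⁷)²] = 2.57×10⁻⁷ V = 257 nV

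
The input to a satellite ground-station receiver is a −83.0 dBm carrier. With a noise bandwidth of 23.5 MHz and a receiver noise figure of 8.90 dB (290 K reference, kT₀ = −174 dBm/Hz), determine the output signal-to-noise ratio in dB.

8.4 dB

Noise floor: N = −174 + 10 log₁₀(B) + NF
10 log₁₀(2.35×10⁷) = 73.71 dB
N = −174 + 73.71 + 8.90 = −91.39 dBm
SNR = P_sig − N = −83.0 − (−91.39) = 8.39 dB → 8.4 dB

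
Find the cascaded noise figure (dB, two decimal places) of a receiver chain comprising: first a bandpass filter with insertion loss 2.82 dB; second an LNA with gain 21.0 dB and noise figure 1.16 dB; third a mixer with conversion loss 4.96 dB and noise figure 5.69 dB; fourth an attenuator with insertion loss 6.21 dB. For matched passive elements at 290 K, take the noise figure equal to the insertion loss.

Convert to linear (a loss of L dB is a gain of −L dB): F_i = 10^(NF_i/10), G_i = 10^(G_i,dB/10)
  Stage 1: F_1 = 10^(2.82/10) = 1.914, G_1 = 10^(−2.82/10) = 0.5224
  Stage 2: F_2 = 10^(1.16/10) = 1.306, G_2 = 10^(21.0/10) = 125.9
  Stage 3: F_3 = 10^(5.69/10) = 3.707, G_3 = 10^(−4.96/10) = 0.3192
  Stage 4: F_4 = 10^(6.21/10) = 4.178, G_4 = 10^(−6.21/10) = 0.2393
Friis cascade:
  F = 1.914 + (1.306 − 1)/0.5224 + (3.707 − 1)/65.77 + (4.178 − 1)/20.99 = 2.693
NF = 10 log₁₀(2.693) = 4.30 dB

4.30 dB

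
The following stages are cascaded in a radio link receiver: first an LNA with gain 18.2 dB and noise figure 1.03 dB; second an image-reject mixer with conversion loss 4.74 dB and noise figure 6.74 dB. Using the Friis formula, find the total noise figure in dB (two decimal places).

1.22 dB

Convert to linear (a loss of L dB is a gain of −L dB): F_i = 10^(NF_i/10), G_i = 10^(G_i,dB/10)
  Stage 1: F_1 = 10^(1.03/10) = 1.268, G_1 = 10^(18.2/10) = 66.07
  Stage 2: F_2 = 10^(6.74/10) = 4.721, G_2 = 10^(−4.74/10) = 0.3357
Friis cascade:
  F = 1.268 + (4.721 − 1)/66.07 = 1.324
NF = 10 log₁₀(1.324) = 1.22 dB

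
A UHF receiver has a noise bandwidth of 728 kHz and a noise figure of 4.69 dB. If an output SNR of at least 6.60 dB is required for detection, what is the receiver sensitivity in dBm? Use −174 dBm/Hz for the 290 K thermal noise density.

Sensitivity = −174 + 10 log₁₀(B) + NF + SNR_min
= −174 + 58.62 + 4.69 + 6.60
= −104.09 dBm → −104.1 dBm

−104.1 dBm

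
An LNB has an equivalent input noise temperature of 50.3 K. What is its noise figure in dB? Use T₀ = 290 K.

0.695 dB

F = 1 + T_e/T₀ = 1 + 50.3/290 = 1.17345
NF = 10 log₁₀(1.17345) = 0.695 dB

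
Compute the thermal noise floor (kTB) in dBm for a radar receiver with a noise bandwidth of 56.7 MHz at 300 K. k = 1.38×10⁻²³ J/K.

−96.3 dBm

P_n = kTB = 1.38×10⁻²³ × 300 × 5.67×10⁷ = 2.35×10⁻¹³ W
In dBm: 10 log₁₀(2.35×10⁻¹³ / 10⁻³) = −96.3 dBm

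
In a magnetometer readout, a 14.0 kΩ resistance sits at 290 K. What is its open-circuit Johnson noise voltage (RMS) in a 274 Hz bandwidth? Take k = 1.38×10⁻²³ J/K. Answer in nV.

V_n = √(4kTRB)
4kTRB = 4 × 1.38×10⁻²³ × 290 × 1.40×10⁴ × 2.74×10² = 6.14×10⁻¹⁴ V²
V_n = √(6.14×10⁻¹⁴) = 2.48×10⁻⁷ V = 248 nV

248 nV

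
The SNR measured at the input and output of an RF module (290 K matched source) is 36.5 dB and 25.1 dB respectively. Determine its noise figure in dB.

11.4 dB

NF (dB) = SNR_in(dB) − SNR_out(dB) when the source is at T₀
NF = 36.5 − 25.1 = 11.4 dB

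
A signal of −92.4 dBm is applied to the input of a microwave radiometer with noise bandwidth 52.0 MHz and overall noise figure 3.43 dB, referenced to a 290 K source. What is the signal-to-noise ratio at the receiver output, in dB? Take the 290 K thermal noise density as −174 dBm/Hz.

1.0 dB

Noise floor: N = −174 + 10 log₁₀(B) + NF
10 log₁₀(5.20×10⁷) = 77.16 dB
N = −174 + 77.16 + 3.43 = −93.41 dBm
SNR = P_sig − N = −92.4 − (−93.41) = 1.01 dB → 1.0 dB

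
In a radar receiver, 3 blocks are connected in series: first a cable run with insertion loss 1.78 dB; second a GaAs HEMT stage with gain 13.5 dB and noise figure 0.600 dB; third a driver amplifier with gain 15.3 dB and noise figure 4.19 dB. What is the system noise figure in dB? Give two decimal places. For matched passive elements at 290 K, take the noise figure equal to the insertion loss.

Convert to linear (a loss of L dB is a gain of −L dB): F_i = 10^(NF_i/10), G_i = 10^(G_i,dB/10)
  Stage 1: F_1 = 10^(1.78/10) = 1.507, G_1 = 10^(−1.78/10) = 0.6637
  Stage 2: F_2 = 10^(0.600/10) = 1.148, G_2 = 10^(13.5/10) = 22.39
  Stage 3: F_3 = 10^(4.19/10) = 2.624, G_3 = 10^(15.3/10) = 33.88
Friis cascade:
  F = 1.507 + (1.148 − 1)/0.6637 + (2.624 − 1)/14.86 = 1.839
NF = 10 log₁₀(1.839) = 2.65 dB

2.65 dB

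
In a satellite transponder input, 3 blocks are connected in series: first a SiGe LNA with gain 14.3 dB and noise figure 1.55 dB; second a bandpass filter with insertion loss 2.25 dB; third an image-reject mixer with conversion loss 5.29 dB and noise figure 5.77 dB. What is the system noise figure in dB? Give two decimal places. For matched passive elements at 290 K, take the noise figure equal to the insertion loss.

Convert to linear (a loss of L dB is a gain of −L dB): F_i = 10^(NF_i/10), G_i = 10^(G_i,dB/10)
  Stage 1: F_1 = 10^(1.55/10) = 1.429, G_1 = 10^(14.3/10) = 26.92
  Stage 2: F_2 = 10^(2.25/10) = 1.679, G_2 = 10^(−2.25/10) = 0.5957
  Stage 3: F_3 = 10^(5.77/10) = 3.776, G_3 = 10^(−5.29/10) = 0.2958
Friis cascade:
  F = 1.429 + (1.679 − 1)/26.92 + (3.776 − 1)/16.03 = 1.627
NF = 10 log₁₀(1.627) = 2.11 dB

2.11 dB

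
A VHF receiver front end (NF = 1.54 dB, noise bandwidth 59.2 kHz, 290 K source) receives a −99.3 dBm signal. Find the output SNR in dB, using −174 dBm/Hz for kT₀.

25.4 dB

Noise floor: N = −174 + 10 log₁₀(B) + NF
10 log₁₀(5.92×10⁴) = 47.72 dB
N = −174 + 47.72 + 1.54 = −124.74 dBm
SNR = P_sig − N = −99.3 − (−124.74) = 25.44 dB → 25.4 dB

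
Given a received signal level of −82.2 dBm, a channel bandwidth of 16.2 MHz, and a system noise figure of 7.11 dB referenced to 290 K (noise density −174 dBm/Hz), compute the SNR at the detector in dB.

12.6 dB

Noise floor: N = −174 + 10 log₁₀(B) + NF
10 log₁₀(1.62×10⁷) = 72.1 dB
N = −174 + 72.1 + 7.11 = −94.79 dBm
SNR = P_sig − N = −82.2 − (−94.79) = 12.59 dB → 12.6 dB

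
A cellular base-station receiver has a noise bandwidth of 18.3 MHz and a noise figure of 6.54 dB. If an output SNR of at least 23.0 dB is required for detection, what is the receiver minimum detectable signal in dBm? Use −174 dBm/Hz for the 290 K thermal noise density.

−71.8 dBm

Sensitivity = −174 + 10 log₁₀(B) + NF + SNR_min
= −174 + 72.62 + 6.54 + 23.0
= −71.84 dBm → −71.8 dBm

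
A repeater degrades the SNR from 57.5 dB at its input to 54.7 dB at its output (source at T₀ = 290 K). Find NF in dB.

2.8 dB

NF (dB) = SNR_in(dB) − SNR_out(dB) when the source is at T₀
NF = 57.5 − 54.7 = 2.8 dB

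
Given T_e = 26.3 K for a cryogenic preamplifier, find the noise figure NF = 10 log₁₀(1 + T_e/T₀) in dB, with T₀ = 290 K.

0.377 dB

F = 1 + T_e/T₀ = 1 + 26.3/290 = 1.09069
NF = 10 log₁₀(1.09069) = 0.377 dB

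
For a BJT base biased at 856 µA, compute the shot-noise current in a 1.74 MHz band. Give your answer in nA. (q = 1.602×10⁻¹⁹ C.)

I_n = √(2qI·B)
2qI·B = 2 × 1.602×10⁻¹⁹ × 8.56×10⁻⁴ × 1.74×10⁶ = 4.77×10⁻¹⁶ A²
I_n = √(4.77×10⁻¹⁶) = 2.18×10⁻⁸ A = 21.8 nA

21.8 nA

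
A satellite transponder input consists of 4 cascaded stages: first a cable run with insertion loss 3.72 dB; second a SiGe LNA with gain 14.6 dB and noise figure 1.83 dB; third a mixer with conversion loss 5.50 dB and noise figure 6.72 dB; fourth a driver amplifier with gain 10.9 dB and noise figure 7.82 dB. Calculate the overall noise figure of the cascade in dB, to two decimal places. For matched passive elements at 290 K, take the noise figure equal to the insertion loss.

Convert to linear (a loss of L dB is a gain of −L dB): F_i = 10^(NF_i/10), G_i = 10^(G_i,dB/10)
  Stage 1: F_1 = 10^(3.72/10) = 2.355, G_1 = 10^(−3.72/10) = 0.4246
  Stage 2: F_2 = 10^(1.83/10) = 1.524, G_2 = 10^(14.6/10) = 28.84
  Stage 3: F_3 = 10^(6.72/10) = 4.699, G_3 = 10^(−5.50/10) = 0.2818
  Stage 4: F_4 = 10^(7.82/10) = 6.053, G_4 = 10^(10.9/10) = 12.30
Friis cascade:
  F = 2.355 + (1.524 − 1)/0.4246 + (4.699 − 1)/12.25 + (6.053 − 1)/3.451 = 5.355
NF = 10 log₁₀(5.355) = 7.29 dB

7.29 dB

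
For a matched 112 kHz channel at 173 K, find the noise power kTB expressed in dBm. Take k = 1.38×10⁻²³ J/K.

P_n = kTB = 1.38×10⁻²³ × 173 × 1.12×10⁵ = 2.67×10⁻¹⁶ W
In dBm: 10 log₁₀(2.67×10⁻¹⁶ / 10⁻³) = −125.7 dBm

−125.7 dBm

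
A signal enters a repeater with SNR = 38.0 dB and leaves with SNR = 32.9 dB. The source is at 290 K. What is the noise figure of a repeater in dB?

5.1 dB

NF (dB) = SNR_in(dB) − SNR_out(dB) when the source is at T₀
NF = 38.0 − 32.9 = 5.1 dB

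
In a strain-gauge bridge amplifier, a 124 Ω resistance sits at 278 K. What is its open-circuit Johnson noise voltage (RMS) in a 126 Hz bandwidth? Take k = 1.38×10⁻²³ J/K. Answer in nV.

V_n = √(4kTRB)
4kTRB = 4 × 1.38×10⁻²³ × 278 × 1.24×10² × 1.26×10² = 2.40×10⁻¹⁶ V²
V_n = √(2.40×10⁻¹⁶) = 1.55×10⁻⁸ V = 15.5 nV

15.5 nV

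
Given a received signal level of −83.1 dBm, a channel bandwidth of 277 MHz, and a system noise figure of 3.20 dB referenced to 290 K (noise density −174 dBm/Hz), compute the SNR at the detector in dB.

Noise floor: N = −174 + 10 log₁₀(B) + NF
10 log₁₀(2.77×10⁸) = 84.42 dB
N = −174 + 84.42 + 3.20 = −86.38 dBm
SNR = P_sig − N = −83.1 − (−86.38) = 3.28 dB → 3.3 dB

3.3 dB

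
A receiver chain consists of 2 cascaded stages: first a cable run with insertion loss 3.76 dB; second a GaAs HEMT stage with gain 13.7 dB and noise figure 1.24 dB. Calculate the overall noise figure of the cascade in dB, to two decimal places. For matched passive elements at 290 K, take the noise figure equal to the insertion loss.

5.00 dB

Convert to linear (a loss of L dB is a gain of −L dB): F_i = 10^(NF_i/10), G_i = 10^(G_i,dB/10)
  Stage 1: F_1 = 10^(3.76/10) = 2.377, G_1 = 10^(−3.76/10) = 0.4207
  Stage 2: F_2 = 10^(1.24/10) = 1.330, G_2 = 10^(13.7/10) = 23.44
Friis cascade:
  F = 2.377 + (1.330 − 1)/0.4207 = 3.162
NF = 10 log₁₀(3.162) = 5.00 dB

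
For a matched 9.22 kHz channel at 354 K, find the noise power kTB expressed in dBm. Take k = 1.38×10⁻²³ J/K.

P_n = kTB = 1.38×10⁻²³ × 354 × 9.22×10³ = 4.50×10⁻¹⁷ W
In dBm: 10 log₁₀(4.50×10⁻¹⁷ / 10⁻³) = −133.5 dBm

−133.5 dBm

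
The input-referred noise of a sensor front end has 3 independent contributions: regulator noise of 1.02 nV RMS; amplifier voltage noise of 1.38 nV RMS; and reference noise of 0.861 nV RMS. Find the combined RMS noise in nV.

Uncorrelated sources add in power (mean-square): V_tot = √(ΣV_i²)
V_tot = √[(1.02×10⁻⁹)² + (1.38×10⁻⁹)² + (8.61×10⁻¹⁰)²] = 1.92×10⁻⁹ V = 1.92 nV

1.92 nV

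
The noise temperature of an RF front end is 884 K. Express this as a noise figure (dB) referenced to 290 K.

F = 1 + T_e/T₀ = 1 + 884/290 = 4.04828
NF = 10 log₁₀(4.04828) = 6.07 dB

6.07 dB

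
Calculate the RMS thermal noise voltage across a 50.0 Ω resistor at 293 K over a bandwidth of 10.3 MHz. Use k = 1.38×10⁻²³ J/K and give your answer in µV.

2.89 µV

V_n = √(4kTRB)
4kTRB = 4 × 1.38×10⁻²³ × 293 × 5.00×10¹ × 1.03×10⁷ = 8.33×10⁻¹² V²
V_n = √(8.33×10⁻¹²) = 2.89×10⁻⁶ V = 2.89 µV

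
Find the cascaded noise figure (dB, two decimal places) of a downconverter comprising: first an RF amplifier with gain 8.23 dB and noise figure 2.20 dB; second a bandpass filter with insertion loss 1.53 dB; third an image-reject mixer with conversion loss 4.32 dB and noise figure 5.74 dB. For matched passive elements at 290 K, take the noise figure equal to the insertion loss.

3.64 dB

Convert to linear (a loss of L dB is a gain of −L dB): F_i = 10^(NF_i/10), G_i = 10^(G_i,dB/10)
  Stage 1: F_1 = 10^(2.20/10) = 1.660, G_1 = 10^(8.23/10) = 6.653
  Stage 2: F_2 = 10^(1.53/10) = 1.422, G_2 = 10^(−1.53/10) = 0.7031
  Stage 3: F_3 = 10^(5.74/10) = 3.750, G_3 = 10^(−4.32/10) = 0.3698
Friis cascade:
  F = 1.660 + (1.422 − 1)/6.653 + (3.750 − 1)/4.677 = 2.311
NF = 10 log₁₀(2.311) = 3.64 dB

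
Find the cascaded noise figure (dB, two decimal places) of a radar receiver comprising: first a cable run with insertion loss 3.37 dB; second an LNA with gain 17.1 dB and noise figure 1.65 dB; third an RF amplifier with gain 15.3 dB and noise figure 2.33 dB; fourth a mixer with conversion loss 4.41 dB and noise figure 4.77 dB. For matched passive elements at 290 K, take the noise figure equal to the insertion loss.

5.06 dB

Convert to linear (a loss of L dB is a gain of −L dB): F_i = 10^(NF_i/10), G_i = 10^(G_i,dB/10)
  Stage 1: F_1 = 10^(3.37/10) = 2.173, G_1 = 10^(−3.37/10) = 0.4603
  Stage 2: F_2 = 10^(1.65/10) = 1.462, G_2 = 10^(17.1/10) = 51.29
  Stage 3: F_3 = 10^(2.33/10) = 1.710, G_3 = 10^(15.3/10) = 33.88
  Stage 4: F_4 = 10^(4.77/10) = 2.999, G_4 = 10^(−4.41/10) = 0.3622
Friis cascade:
  F = 2.173 + (1.462 − 1)/0.4603 + (1.710 − 1)/23.60 + (2.999 − 1)/799.8 = 3.209
NF = 10 log₁₀(3.209) = 5.06 dB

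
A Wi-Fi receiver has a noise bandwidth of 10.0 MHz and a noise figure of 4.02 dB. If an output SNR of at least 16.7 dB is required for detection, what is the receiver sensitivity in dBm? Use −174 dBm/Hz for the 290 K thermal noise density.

−83.3 dBm

Sensitivity = −174 + 10 log₁₀(B) + NF + SNR_min
= −174 + 70 + 4.02 + 16.7
= −83.28 dBm → −83.3 dBm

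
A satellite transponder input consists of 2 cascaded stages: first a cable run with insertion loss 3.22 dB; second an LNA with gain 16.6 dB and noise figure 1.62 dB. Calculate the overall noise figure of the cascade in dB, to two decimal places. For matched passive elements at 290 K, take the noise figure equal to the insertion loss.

Convert to linear (a loss of L dB is a gain of −L dB): F_i = 10^(NF_i/10), G_i = 10^(G_i,dB/10)
  Stage 1: F_1 = 10^(3.22/10) = 2.099, G_1 = 10^(−3.22/10) = 0.4764
  Stage 2: F_2 = 10^(1.62/10) = 1.452, G_2 = 10^(16.6/10) = 45.71
Friis cascade:
  F = 2.099 + (1.452 − 1)/0.4764 = 3.048
NF = 10 log₁₀(3.048) = 4.84 dB

4.84 dB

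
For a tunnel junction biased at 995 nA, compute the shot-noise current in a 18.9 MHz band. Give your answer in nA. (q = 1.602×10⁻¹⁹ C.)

2.45 nA

I_n = √(2qI·B)
2qI·B = 2 × 1.602×10⁻¹⁹ × 9.95×10⁻⁷ × 1.89×10⁷ = 6.03×10⁻¹⁸ A²
I_n = √(6.03×10⁻¹⁸) = 2.45×10⁻⁹ A = 2.45 nA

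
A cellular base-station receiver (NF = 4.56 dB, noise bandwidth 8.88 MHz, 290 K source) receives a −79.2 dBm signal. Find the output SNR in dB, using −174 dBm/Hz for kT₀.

20.8 dB

Noise floor: N = −174 + 10 log₁₀(B) + NF
10 log₁₀(8.88×10⁶) = 69.48 dB
N = −174 + 69.48 + 4.56 = −99.96 dBm
SNR = P_sig − N = −79.2 − (−99.96) = 20.76 dB → 20.8 dB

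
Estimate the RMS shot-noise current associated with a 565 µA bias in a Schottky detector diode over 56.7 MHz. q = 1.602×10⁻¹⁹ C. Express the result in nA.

I_n = √(2qI·B)
2qI·B = 2 × 1.602×10⁻¹⁹ × 5.65×10⁻⁴ × 5.67×10⁷ = 1.03×10⁻¹⁴ A²
I_n = √(1.03×10⁻¹⁴) = 1.01×10⁻⁷ A = 101 nA

101 nA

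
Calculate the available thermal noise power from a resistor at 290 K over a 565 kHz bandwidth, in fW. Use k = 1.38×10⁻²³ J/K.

P_n = kTB = 1.38×10⁻²³ × 290 × 5.65×10⁵ = 2.26×10⁻¹⁵ W = 2.26 fW

2.26 fW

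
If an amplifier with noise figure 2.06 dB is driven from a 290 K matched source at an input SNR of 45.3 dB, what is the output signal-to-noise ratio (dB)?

By definition F = SNR_in/SNR_out, so in dB: SNR_out = SNR_in − NF
SNR_out = 45.3 − 2.06 = 43.24 dB

43.24 dB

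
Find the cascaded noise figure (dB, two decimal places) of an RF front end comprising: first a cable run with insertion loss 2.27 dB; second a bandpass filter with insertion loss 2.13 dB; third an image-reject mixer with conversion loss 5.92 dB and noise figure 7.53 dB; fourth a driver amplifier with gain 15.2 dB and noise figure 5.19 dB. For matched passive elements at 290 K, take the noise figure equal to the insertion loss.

Convert to linear (a loss of L dB is a gain of −L dB): F_i = 10^(NF_i/10), G_i = 10^(G_i,dB/10)
  Stage 1: F_1 = 10^(2.27/10) = 1.687, G_1 = 10^(−2.27/10) = 0.5929
  Stage 2: F_2 = 10^(2.13/10) = 1.633, G_2 = 10^(−2.13/10) = 0.6124
  Stage 3: F_3 = 10^(7.53/10) = 5.662, G_3 = 10^(−5.92/10) = 0.2559
  Stage 4: F_4 = 10^(5.19/10) = 3.304, G_4 = 10^(15.2/10) = 33.11
Friis cascade:
  F = 1.687 + (1.633 − 1)/0.5929 + (5.662 − 1)/0.3631 + (3.304 − 1)/0.09290 = 40.39
NF = 10 log₁₀(40.39) = 16.06 dB

16.06 dB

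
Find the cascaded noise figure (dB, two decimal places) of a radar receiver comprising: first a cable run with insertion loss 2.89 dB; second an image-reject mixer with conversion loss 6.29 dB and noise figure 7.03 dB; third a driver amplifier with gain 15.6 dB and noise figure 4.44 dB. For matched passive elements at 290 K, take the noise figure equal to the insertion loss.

Convert to linear (a loss of L dB is a gain of −L dB): F_i = 10^(NF_i/10), G_i = 10^(G_i,dB/10)
  Stage 1: F_1 = 10^(2.89/10) = 1.945, G_1 = 10^(−2.89/10) = 0.5140
  Stage 2: F_2 = 10^(7.03/10) = 5.047, G_2 = 10^(−6.29/10) = 0.2350
  Stage 3: F_3 = 10^(4.44/10) = 2.780, G_3 = 10^(15.6/10) = 36.31
Friis cascade:
  F = 1.945 + (5.047 − 1)/0.5140 + (2.780 − 1)/0.1208 = 24.55
NF = 10 log₁₀(24.55) = 13.90 dB

13.90 dB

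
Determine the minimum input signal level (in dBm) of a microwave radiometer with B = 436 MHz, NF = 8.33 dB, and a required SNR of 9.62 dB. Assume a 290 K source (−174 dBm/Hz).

Sensitivity = −174 + 10 log₁₀(B) + NF + SNR_min
= −174 + 86.39 + 8.33 + 9.62
= −69.66 dBm → −69.7 dBm

−69.7 dBm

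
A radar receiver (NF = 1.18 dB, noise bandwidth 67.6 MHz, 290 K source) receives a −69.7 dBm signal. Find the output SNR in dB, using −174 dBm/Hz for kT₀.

Noise floor: N = −174 + 10 log₁₀(B) + NF
10 log₁₀(6.76×10⁷) = 78.3 dB
N = −174 + 78.3 + 1.18 = −94.52 dBm
SNR = P_sig − N = −69.7 − (−94.52) = 24.82 dB → 24.8 dB

24.8 dB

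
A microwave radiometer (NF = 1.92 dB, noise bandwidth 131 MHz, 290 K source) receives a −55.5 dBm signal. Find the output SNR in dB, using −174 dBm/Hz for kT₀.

35.4 dB

Noise floor: N = −174 + 10 log₁₀(B) + NF
10 log₁₀(1.31×10⁸) = 81.17 dB
N = −174 + 81.17 + 1.92 = −90.91 dBm
SNR = P_sig − N = −55.5 − (−90.91) = 35.41 dB → 35.4 dB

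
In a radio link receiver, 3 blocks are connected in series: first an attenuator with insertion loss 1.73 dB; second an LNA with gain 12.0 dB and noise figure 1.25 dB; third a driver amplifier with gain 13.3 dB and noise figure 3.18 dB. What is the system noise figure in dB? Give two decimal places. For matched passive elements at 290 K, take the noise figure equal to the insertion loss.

3.20 dB

Convert to linear (a loss of L dB is a gain of −L dB): F_i = 10^(NF_i/10), G_i = 10^(G_i,dB/10)
  Stage 1: F_1 = 10^(1.73/10) = 1.489, G_1 = 10^(−1.73/10) = 0.6714
  Stage 2: F_2 = 10^(1.25/10) = 1.334, G_2 = 10^(12.0/10) = 15.85
  Stage 3: F_3 = 10^(3.18/10) = 2.080, G_3 = 10^(13.3/10) = 21.38
Friis cascade:
  F = 1.489 + (1.334 − 1)/0.6714 + (2.080 − 1)/10.64 = 2.088
NF = 10 log₁₀(2.088) = 3.20 dB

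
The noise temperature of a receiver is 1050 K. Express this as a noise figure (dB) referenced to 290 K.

6.65 dB

F = 1 + T_e/T₀ = 1 + 1050/290 = 4.62069
NF = 10 log₁₀(4.62069) = 6.65 dB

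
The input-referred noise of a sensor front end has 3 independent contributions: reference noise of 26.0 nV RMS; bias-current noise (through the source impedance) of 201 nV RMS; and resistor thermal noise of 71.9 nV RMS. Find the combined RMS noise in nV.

215 nV

Uncorrelated sources add in power (mean-square): V_tot = √(ΣV_i²)
V_tot = √[(2.60×10⁻⁸)² + (2.01×10⁻⁷)² + (7.19×10⁻⁸)²] = 2.15×10⁻⁷ V = 215 nV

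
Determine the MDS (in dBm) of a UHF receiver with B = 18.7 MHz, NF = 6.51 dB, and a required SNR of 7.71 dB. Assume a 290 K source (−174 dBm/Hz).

Sensitivity = −174 + 10 log₁₀(B) + NF + SNR_min
= −174 + 72.72 + 6.51 + 7.71
= −87.06 dBm → −87.1 dBm

−87.1 dBm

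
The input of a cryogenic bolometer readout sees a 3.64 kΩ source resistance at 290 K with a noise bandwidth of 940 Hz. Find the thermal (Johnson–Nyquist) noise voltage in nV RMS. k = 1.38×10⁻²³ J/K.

V_n = √(4kTRB)
4kTRB = 4 × 1.38×10⁻²³ × 290 × 3.64×10³ × 9.40×10² = 5.48×10⁻¹⁴ V²
V_n = √(5.48×10⁻¹⁴) = 2.34×10⁻⁷ V = 234 nV

234 nV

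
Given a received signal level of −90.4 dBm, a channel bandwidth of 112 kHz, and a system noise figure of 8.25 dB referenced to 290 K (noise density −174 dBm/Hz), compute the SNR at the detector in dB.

Noise floor: N = −174 + 10 log₁₀(B) + NF
10 log₁₀(1.12×10⁵) = 50.49 dB
N = −174 + 50.49 + 8.25 = −115.26 dBm
SNR = P_sig − N = −90.4 − (−115.26) = 24.86 dB → 24.9 dB

24.9 dB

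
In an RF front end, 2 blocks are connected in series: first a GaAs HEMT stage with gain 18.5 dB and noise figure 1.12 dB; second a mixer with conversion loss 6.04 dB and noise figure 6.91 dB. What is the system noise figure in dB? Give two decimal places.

Convert to linear (a loss of L dB is a gain of −L dB): F_i = 10^(NF_i/10), G_i = 10^(G_i,dB/10)
  Stage 1: F_1 = 10^(1.12/10) = 1.294, G_1 = 10^(18.5/10) = 70.79
  Stage 2: F_2 = 10^(6.91/10) = 4.909, G_2 = 10^(−6.04/10) = 0.2489
Friis cascade:
  F = 1.294 + (4.909 − 1)/70.79 = 1.349
NF = 10 log₁₀(1.349) = 1.30 dB

1.30 dB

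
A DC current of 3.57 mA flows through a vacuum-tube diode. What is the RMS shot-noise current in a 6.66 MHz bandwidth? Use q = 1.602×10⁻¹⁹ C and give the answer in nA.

87.3 nA

I_n = √(2qI·B)
2qI·B = 2 × 1.602×10⁻¹⁹ × 3.57×10⁻³ × 6.66×10⁶ = 7.62×10⁻¹⁵ A²
I_n = √(7.62×10⁻¹⁵) = 8.73×10⁻⁸ A = 87.3 nA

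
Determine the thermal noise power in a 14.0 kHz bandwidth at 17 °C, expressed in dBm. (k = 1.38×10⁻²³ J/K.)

−132.5 dBm

T = 17 °C + 273.15 = 290.15 K
P_n = kTB = 1.38×10⁻²³ × 290.15 × 1.40×10⁴ = 5.61×10⁻¹⁷ W
In dBm: 10 log₁₀(5.61×10⁻¹⁷ / 10⁻³) = −132.5 dBm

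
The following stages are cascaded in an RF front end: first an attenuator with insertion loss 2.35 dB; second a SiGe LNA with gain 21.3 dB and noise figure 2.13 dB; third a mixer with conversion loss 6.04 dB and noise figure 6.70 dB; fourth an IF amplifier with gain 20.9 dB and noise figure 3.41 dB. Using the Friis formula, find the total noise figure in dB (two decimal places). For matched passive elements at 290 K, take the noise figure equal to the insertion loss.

4.64 dB

Convert to linear (a loss of L dB is a gain of −L dB): F_i = 10^(NF_i/10), G_i = 10^(G_i,dB/10)
  Stage 1: F_1 = 10^(2.35/10) = 1.718, G_1 = 10^(−2.35/10) = 0.5821
  Stage 2: F_2 = 10^(2.13/10) = 1.633, G_2 = 10^(21.3/10) = 134.9
  Stage 3: F_3 = 10^(6.70/10) = 4.677, G_3 = 10^(−6.04/10) = 0.2489
  Stage 4: F_4 = 10^(3.41/10) = 2.193, G_4 = 10^(20.9/10) = 123.0
Friis cascade:
  F = 1.718 + (1.633 − 1)/0.5821 + (4.677 − 1)/78.52 + (2.193 − 1)/19.54 = 2.913
NF = 10 log₁₀(2.913) = 4.64 dB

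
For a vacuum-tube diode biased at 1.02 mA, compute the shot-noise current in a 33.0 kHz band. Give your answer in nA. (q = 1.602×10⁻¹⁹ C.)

3.28 nA

I_n = √(2qI·B)
2qI·B = 2 × 1.602×10⁻¹⁹ × 1.02×10⁻³ × 3.30×10⁴ = 1.08×10⁻¹⁷ A²
I_n = √(1.08×10⁻¹⁷) = 3.28×10⁻⁹ A = 3.28 nA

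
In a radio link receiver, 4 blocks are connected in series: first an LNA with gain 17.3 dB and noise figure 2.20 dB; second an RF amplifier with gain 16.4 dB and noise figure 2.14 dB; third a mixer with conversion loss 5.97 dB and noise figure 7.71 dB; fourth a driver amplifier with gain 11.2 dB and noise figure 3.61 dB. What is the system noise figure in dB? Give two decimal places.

Convert to linear (a loss of L dB is a gain of −L dB): F_i = 10^(NF_i/10), G_i = 10^(G_i,dB/10)
  Stage 1: F_1 = 10^(2.20/10) = 1.660, G_1 = 10^(17.3/10) = 53.70
  Stage 2: F_2 = 10^(2.14/10) = 1.637, G_2 = 10^(16.4/10) = 43.65
  Stage 3: F_3 = 10^(7.71/10) = 5.902, G_3 = 10^(−5.97/10) = 0.2529
  Stage 4: F_4 = 10^(3.61/10) = 2.296, G_4 = 10^(11.2/10) = 13.18
Friis cascade:
  F = 1.660 + (1.637 − 1)/53.70 + (5.902 − 1)/2344 + (2.296 − 1)/592.9 = 1.676
NF = 10 log₁₀(1.676) = 2.24 dB

2.24 dB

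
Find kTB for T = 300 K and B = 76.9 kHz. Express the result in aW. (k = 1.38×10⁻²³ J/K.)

318 aW

P_n = kTB = 1.38×10⁻²³ × 300 × 7.69×10⁴ = 3.18×10⁻¹⁶ W = 318 aW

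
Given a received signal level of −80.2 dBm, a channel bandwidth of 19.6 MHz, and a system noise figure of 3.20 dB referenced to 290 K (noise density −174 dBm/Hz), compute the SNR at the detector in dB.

Noise floor: N = −174 + 10 log₁₀(B) + NF
10 log₁₀(1.96×10⁷) = 72.92 dB
N = −174 + 72.92 + 3.20 = −97.88 dBm
SNR = P_sig − N = −80.2 − (−97.88) = 17.68 dB → 17.7 dB

17.7 dB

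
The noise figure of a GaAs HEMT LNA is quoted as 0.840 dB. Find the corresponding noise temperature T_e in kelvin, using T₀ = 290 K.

F = 10^(0.840/10) = 1.21339
T_e = (F − 1)·T₀ = (1.21339 − 1) × 290 = 61.9 K

61.9 K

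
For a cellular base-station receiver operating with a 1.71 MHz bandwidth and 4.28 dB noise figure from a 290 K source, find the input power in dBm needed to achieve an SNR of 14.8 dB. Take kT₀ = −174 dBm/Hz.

Sensitivity = −174 + 10 log₁₀(B) + NF + SNR_min
= −174 + 62.33 + 4.28 + 14.8
= −92.59 dBm → −92.6 dBm

−92.6 dBm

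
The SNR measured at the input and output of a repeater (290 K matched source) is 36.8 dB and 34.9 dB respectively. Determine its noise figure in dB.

NF (dB) = SNR_in(dB) − SNR_out(dB) when the source is at T₀
NF = 36.8 − 34.9 = 1.9 dB

1.9 dB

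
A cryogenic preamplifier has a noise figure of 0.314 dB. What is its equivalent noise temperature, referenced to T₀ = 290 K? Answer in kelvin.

F = 10^(0.314/10) = 1.07498
T_e = (F − 1)·T₀ = (1.07498 − 1) × 290 = 21.7 K

21.7 K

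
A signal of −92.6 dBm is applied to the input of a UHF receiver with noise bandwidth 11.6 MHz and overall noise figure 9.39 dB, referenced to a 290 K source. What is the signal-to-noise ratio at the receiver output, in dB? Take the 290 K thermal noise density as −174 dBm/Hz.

Noise floor: N = −174 + 10 log₁₀(B) + NF
10 log₁₀(1.16×10⁷) = 70.64 dB
N = −174 + 70.64 + 9.39 = −93.97 dBm
SNR = P_sig − N = −92.6 − (−93.97) = 1.37 dB → 1.4 dB

1.4 dB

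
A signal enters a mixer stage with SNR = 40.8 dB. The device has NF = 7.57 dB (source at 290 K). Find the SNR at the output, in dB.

33.23 dB

By definition F = SNR_in/SNR_out, so in dB: SNR_out = SNR_in − NF
SNR_out = 40.8 − 7.57 = 33.23 dB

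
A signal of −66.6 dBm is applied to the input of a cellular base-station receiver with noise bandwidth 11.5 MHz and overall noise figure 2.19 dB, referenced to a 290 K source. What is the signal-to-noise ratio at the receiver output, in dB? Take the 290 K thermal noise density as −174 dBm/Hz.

34.6 dB

Noise floor: N = −174 + 10 log₁₀(B) + NF
10 log₁₀(1.15×10⁷) = 70.61 dB
N = −174 + 70.61 + 2.19 = −101.20 dBm
SNR = P_sig − N = −66.6 − (−101.20) = 34.60 dB → 34.6 dB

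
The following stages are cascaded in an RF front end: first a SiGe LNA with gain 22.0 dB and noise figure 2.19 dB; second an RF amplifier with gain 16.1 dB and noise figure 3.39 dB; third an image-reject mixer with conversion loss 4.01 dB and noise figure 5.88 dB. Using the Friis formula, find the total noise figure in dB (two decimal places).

Convert to linear (a loss of L dB is a gain of −L dB): F_i = 10^(NF_i/10), G_i = 10^(G_i,dB/10)
  Stage 1: F_1 = 10^(2.19/10) = 1.656, G_1 = 10^(22.0/10) = 158.5
  Stage 2: F_2 = 10^(3.39/10) = 2.183, G_2 = 10^(16.1/10) = 40.74
  Stage 3: F_3 = 10^(5.88/10) = 3.873, G_3 = 10^(−4.01/10) = 0.3972
Friis cascade:
  F = 1.656 + (2.183 − 1)/158.5 + (3.873 − 1)/6457 = 1.664
NF = 10 log₁₀(1.664) = 2.21 dB

2.21 dB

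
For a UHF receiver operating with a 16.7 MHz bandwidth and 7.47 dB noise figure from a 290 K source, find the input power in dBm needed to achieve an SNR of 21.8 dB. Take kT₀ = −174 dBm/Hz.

Sensitivity = −174 + 10 log₁₀(B) + NF + SNR_min
= −174 + 72.23 + 7.47 + 21.8
= −72.50 dBm → −72.5 dBm

−72.5 dBm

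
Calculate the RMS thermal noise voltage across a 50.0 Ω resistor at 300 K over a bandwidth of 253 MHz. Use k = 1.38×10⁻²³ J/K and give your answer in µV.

V_n = √(4kTRB)
4kTRB = 4 × 1.38×10⁻²³ × 300 × 5.00×10¹ × 2.53×10⁸ = 2.09×10⁻¹⁰ V²
V_n = √(2.09×10⁻¹⁰) = 1.45×10⁻⁵ V = 14.5 µV

14.5 µV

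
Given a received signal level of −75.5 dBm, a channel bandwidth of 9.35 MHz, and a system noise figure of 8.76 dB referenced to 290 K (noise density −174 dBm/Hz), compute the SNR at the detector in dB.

20.0 dB

Noise floor: N = −174 + 10 log₁₀(B) + NF
10 log₁₀(9.35×10⁶) = 69.71 dB
N = −174 + 69.71 + 8.76 = −95.53 dBm
SNR = P_sig − N = −75.5 − (−95.53) = 20.03 dB → 20.0 dB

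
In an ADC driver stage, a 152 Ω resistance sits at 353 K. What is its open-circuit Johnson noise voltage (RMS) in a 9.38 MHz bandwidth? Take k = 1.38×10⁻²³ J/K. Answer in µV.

5.27 µV

V_n = √(4kTRB)
4kTRB = 4 × 1.38×10⁻²³ × 353 × 1.52×10² × 9.38×10⁶ = 2.78×10⁻¹¹ V²
V_n = √(2.78×10⁻¹¹) = 5.27×10⁻⁶ V = 5.27 µV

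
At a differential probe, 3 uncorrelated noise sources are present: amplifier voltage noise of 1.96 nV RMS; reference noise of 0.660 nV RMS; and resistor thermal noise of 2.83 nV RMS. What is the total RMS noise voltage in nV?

3.51 nV

Uncorrelated sources add in power (mean-square): V_tot = √(ΣV_i²)
V_tot = √[(1.96×10⁻⁹)² + (6.60×10⁻¹⁰)² + (2.83×10⁻⁹)²] = 3.51×10⁻⁹ V = 3.51 nV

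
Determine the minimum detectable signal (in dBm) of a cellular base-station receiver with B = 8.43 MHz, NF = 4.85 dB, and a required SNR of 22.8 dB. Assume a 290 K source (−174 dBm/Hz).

−77.1 dBm

Sensitivity = −174 + 10 log₁₀(B) + NF + SNR_min
= −174 + 69.26 + 4.85 + 22.8
= −77.09 dBm → −77.1 dBm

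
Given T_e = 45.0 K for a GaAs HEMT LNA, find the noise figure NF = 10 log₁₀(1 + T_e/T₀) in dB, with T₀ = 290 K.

0.626 dB

F = 1 + T_e/T₀ = 1 + 45.0/290 = 1.15517
NF = 10 log₁₀(1.15517) = 0.626 dB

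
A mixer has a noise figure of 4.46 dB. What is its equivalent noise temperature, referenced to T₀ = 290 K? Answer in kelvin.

520 K

F = 10^(4.46/10) = 2.79254
T_e = (F − 1)·T₀ = (2.79254 − 1) × 290 = 520 K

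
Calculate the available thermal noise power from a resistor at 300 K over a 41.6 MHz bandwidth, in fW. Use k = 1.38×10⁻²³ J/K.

P_n = kTB = 1.38×10⁻²³ × 300 × 4.16×10⁷ = 1.72×10⁻¹³ W = 172 fW

172 fW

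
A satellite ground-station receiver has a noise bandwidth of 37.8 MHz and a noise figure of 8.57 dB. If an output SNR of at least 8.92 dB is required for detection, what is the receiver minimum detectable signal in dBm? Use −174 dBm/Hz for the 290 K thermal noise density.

Sensitivity = −174 + 10 log₁₀(B) + NF + SNR_min
= −174 + 75.77 + 8.57 + 8.92
= −80.74 dBm → −80.7 dBm

−80.7 dBm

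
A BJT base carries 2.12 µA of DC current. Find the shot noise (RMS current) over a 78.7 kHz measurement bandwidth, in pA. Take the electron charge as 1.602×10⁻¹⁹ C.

231 pA

I_n = √(2qI·B)
2qI·B = 2 × 1.602×10⁻¹⁹ × 2.12×10⁻⁶ × 7.87×10⁴ = 5.35×10⁻²⁰ A²
I_n = √(5.35×10⁻²⁰) = 2.31×10⁻¹⁰ A = 231 pA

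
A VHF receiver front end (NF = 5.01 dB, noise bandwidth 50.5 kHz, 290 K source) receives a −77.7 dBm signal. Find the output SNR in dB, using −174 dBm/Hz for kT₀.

Noise floor: N = −174 + 10 log₁₀(B) + NF
10 log₁₀(5.05×10⁴) = 47.03 dB
N = −174 + 47.03 + 5.01 = −121.96 dBm
SNR = P_sig − N = −77.7 − (−121.96) = 44.26 dB → 44.3 dB

44.3 dB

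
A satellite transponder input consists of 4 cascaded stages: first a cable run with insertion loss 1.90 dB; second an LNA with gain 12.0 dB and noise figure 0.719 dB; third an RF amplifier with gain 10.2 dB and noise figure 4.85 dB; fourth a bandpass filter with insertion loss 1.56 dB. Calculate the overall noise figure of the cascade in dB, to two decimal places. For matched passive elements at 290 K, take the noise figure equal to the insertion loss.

3.08 dB

Convert to linear (a loss of L dB is a gain of −L dB): F_i = 10^(NF_i/10), G_i = 10^(G_i,dB/10)
  Stage 1: F_1 = 10^(1.90/10) = 1.549, G_1 = 10^(−1.90/10) = 0.6457
  Stage 2: F_2 = 10^(0.719/10) = 1.180, G_2 = 10^(12.0/10) = 15.85
  Stage 3: F_3 = 10^(4.85/10) = 3.055, G_3 = 10^(10.2/10) = 10.47
  Stage 4: F_4 = 10^(1.56/10) = 1.432, G_4 = 10^(−1.56/10) = 0.6982
Friis cascade:
  F = 1.549 + (1.180 − 1)/0.6457 + (3.055 − 1)/10.23 + (1.432 − 1)/107.2 = 2.033
NF = 10 log₁₀(2.033) = 3.08 dB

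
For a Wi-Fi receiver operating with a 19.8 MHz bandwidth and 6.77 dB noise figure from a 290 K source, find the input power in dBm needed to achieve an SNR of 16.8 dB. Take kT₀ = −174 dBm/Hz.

Sensitivity = −174 + 10 log₁₀(B) + NF + SNR_min
= −174 + 72.97 + 6.77 + 16.8
= −77.46 dBm → −77.5 dBm

−77.5 dBm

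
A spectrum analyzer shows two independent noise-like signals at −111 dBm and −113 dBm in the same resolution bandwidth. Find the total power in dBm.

Convert to linear, add, convert back:
P₁ = 7.94×10⁻¹⁵ W, P₂ = 5.01×10⁻¹⁵ W
P_tot = 1.30×10⁻¹⁴ W → 10 log₁₀(P_tot / 10⁻³) = −108.9 dBm

−108.9 dBm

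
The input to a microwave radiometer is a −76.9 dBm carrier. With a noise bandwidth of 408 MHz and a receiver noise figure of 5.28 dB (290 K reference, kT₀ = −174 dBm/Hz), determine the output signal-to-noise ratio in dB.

Noise floor: N = −174 + 10 log₁₀(B) + NF
10 log₁₀(4.08×10⁸) = 86.11 dB
N = −174 + 86.11 + 5.28 = −82.61 dBm
SNR = P_sig − N = −76.9 − (−82.61) = 5.71 dB → 5.7 dB

5.7 dB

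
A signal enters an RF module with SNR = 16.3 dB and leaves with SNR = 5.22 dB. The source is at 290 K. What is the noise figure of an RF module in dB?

11.08 dB

NF (dB) = SNR_in(dB) − SNR_out(dB) when the source is at T₀
NF = 16.3 − 5.22 = 11.08 dB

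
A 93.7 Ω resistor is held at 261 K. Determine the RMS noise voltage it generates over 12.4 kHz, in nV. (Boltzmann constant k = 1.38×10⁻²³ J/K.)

V_n = √(4kTRB)
4kTRB = 4 × 1.38×10⁻²³ × 261 × 9.37×10¹ × 1.24×10⁴ = 1.67×10⁻¹⁴ V²
V_n = √(1.67×10⁻¹⁴) = 1.29×10⁻⁷ V = 129 nV

129 nV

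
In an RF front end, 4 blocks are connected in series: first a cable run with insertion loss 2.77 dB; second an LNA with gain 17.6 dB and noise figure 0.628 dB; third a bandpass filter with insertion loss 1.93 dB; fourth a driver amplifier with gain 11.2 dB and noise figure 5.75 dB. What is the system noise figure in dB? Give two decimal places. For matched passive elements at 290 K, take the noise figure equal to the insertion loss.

Convert to linear (a loss of L dB is a gain of −L dB): F_i = 10^(NF_i/10), G_i = 10^(G_i,dB/10)
  Stage 1: F_1 = 10^(2.77/10) = 1.892, G_1 = 10^(−2.77/10) = 0.5284
  Stage 2: F_2 = 10^(0.628/10) = 1.156, G_2 = 10^(17.6/10) = 57.54
  Stage 3: F_3 = 10^(1.93/10) = 1.560, G_3 = 10^(−1.93/10) = 0.6412
  Stage 4: F_4 = 10^(5.75/10) = 3.758, G_4 = 10^(11.2/10) = 13.18
Friis cascade:
  F = 1.892 + (1.156 − 1)/0.5284 + (1.560 − 1)/30.41 + (3.758 − 1)/19.50 = 2.347
NF = 10 log₁₀(2.347) = 3.70 dB

3.70 dB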